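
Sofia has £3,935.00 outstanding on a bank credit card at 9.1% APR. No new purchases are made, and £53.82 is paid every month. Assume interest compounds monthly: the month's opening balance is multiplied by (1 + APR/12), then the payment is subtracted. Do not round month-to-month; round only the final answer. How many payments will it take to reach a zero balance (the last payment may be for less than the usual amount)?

108 payments

Monthly rate r = 9.1%/12 = 0.758333% = 0.00758333.
Recurrence: B ← B·(1+r) − £53.82.
Month 1: interest £29.84; balance after payment £3,911.02.
Month 2: interest £29.66; balance after payment £3,886.86.
Closed form: n = −ln(1 − rB₀/P)/ln(1+r) = −ln(0.44555)/ln(1.00758) ≈ 107.011, so the balance reaches zero during payment 108.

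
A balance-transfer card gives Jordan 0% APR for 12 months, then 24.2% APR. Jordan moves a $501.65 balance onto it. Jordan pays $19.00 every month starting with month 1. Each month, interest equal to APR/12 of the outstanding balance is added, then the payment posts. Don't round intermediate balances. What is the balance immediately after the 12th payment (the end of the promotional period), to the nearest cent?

$273.65

Promo months 1–12 at r₀ = 0%/12 = 0; months 13+ at r₁ = 24.2%/12 = 0.0201667.
After month 12 (no interest yet): B = $501.65 − 12·$19.00 = $273.65.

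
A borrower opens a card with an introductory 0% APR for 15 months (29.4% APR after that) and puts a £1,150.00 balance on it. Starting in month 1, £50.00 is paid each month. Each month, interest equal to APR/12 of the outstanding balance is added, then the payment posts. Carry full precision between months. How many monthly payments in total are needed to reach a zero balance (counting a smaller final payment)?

25 months

Promo months 1–15 at r₀ = 0%/12 = 0; months 16+ at r₁ = 29.4%/12 = 0.0245.
After month 15 (no interest yet): B = £1,150.00 − 15·£50.00 = £400.00.
Then at r₁ with £50.00/mo: n₂ = −ln(1 − r₁·B/P)/ln(1+r₁) ≈ 9.01 → 10 more payments.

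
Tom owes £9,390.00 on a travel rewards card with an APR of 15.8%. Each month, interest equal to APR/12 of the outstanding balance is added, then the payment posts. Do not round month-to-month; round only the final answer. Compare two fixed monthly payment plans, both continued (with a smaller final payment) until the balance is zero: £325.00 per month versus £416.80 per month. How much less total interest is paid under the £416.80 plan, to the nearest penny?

£682.16

Monthly rate r = 15.8%/12 = 1.31667% = 0.0131667.
At £325.00/mo: n = ⌈−ln(1 − rB₀/P)/ln(1+r)⌉ = 37 payments (last £194.29); total interest = total paid − £9,390.00 = £2,504.29.
At £416.80/mo: 27 payments (last £375.33); total interest £1,822.13.
Interest saved = £2,504.29 − £1,822.13 = £682.16.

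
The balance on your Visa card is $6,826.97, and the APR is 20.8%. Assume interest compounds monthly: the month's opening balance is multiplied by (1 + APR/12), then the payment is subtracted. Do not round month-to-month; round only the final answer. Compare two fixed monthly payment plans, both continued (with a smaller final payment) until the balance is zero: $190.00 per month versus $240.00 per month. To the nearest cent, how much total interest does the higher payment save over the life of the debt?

$1,291.95

Monthly rate r = 20.8%/12 = 1.73333% = 0.0173333.
At $190.00/mo: n = ⌈−ln(1 − rB₀/P)/ln(1+r)⌉ = 57 payments (last $140.28); total interest = total paid − $6,826.97 = $3,953.31.
At $240.00/mo: 40 payments (last $128.33); total interest $2,661.36.
Interest saved = $3,953.31 − $2,661.36 = $1,291.95.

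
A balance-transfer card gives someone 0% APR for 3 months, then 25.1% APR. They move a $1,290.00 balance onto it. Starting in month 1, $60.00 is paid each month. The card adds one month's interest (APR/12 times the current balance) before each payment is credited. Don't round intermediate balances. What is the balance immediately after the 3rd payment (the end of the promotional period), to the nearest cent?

Promo months 1–3 at r₀ = 0%/12 = 0; months 4+ at r₁ = 25.1%/12 = 0.0209167.
After month 3 (no interest yet): B = $1,290.00 − 3·$60.00 = $1,110.00.

$1,110.00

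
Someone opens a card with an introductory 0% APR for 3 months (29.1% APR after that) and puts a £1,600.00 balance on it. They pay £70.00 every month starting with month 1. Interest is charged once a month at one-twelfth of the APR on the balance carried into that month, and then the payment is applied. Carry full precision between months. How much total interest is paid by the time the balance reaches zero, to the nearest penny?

£529.26

Promo months 1–3 at r₀ = 0%/12 = 0; months 4+ at r₁ = 29.1%/12 = 0.02425.
After month 3 (no interest yet): B = £1,600.00 − 3·£70.00 = £1,390.00.
Then at r₁ with £70.00/mo: n₂ = −ln(1 − r₁·B/P)/ln(1+r₁) ≈ 27.42 → 28 more payments.
Total paid = 30·£70.00 + £29.26 = £2,129.26; interest = £2,129.26 − £1,600.00 = £529.26.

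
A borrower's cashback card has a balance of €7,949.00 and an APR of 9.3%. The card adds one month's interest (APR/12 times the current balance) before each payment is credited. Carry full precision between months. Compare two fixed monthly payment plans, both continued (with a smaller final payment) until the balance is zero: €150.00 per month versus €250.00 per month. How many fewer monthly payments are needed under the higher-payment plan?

Monthly rate r = 9.3%/12 = 0.775% = 0.00775.
At €150.00/mo: n = ⌈−ln(1 − rB₀/P)/ln(1+r)⌉ = 69 payments (last €74.92); total interest = total paid − €7,949.00 = €2,325.92.
At €250.00/mo: 37 payments (last €161.95); total interest €1,212.95.
Payments saved = 69 − 37 = 32.

32 fewer payments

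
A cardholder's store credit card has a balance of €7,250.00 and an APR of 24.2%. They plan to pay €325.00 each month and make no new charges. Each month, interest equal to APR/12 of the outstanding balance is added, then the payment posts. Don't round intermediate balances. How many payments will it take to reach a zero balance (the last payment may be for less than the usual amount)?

Monthly rate r = 24.2%/12 = 2.01667% = 0.0201667.
Recurrence: B ← B·(1+r) − €325.00.
Month 1: interest €146.21; balance after payment €7,071.21.
Month 2: interest €142.60; balance after payment €6,888.81.
Closed form: n = −ln(1 − rB₀/P)/ln(1+r) = −ln(0.55013)/ln(1.02017) ≈ 29.931, so the balance reaches zero during payment 30.

30 payments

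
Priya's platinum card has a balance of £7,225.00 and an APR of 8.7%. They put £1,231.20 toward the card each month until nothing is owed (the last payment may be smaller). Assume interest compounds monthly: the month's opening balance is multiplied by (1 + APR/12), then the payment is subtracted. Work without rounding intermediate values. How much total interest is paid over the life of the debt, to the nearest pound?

£185

Monthly rate r = 8.7%/12 = 0.725% = 0.00725.
Payoff takes n = ⌈−ln(1 − rB₀/P)/ln(1+r)⌉ = ⌈6.018⌉ = 7 payments; the last is £22.81.
Total paid = 6·£1,231.20 + £22.81 = £7,410.01.
Total interest = total paid − principal = £7,410.01 − £7,225.00 = £185.01.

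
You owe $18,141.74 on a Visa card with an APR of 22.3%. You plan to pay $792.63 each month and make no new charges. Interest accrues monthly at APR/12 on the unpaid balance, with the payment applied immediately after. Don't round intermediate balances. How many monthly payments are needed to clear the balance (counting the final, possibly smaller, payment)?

Monthly rate r = 22.3%/12 = 1.85833% = 0.0185833.
Recurrence: B ← B·(1+r) − $792.63.
Month 1: interest $337.13; balance after payment $17,686.24.
Month 2: interest $328.67; balance after payment $17,222.28.
Closed form: n = −ln(1 − rB₀/P)/ln(1+r) = −ln(0.57466)/ln(1.01858) ≈ 30.086, so the balance reaches zero during payment 31.

31 payments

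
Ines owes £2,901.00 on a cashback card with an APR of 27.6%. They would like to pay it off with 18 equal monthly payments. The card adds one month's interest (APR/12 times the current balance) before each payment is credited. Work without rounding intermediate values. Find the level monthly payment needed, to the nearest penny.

£198.64

Monthly rate r = 27.6%/12 = 2.3% = 0.023.
Level-payment amortization: P = B₀·r / (1 − (1+r)^(−n)) = 2901.00·0.023 / (1 − 1.023^(−18)).
Denominator 1 − (1+r)^(−18) = 0.335892182.
P = 66.723 / 0.335892182 ≈ 198.64.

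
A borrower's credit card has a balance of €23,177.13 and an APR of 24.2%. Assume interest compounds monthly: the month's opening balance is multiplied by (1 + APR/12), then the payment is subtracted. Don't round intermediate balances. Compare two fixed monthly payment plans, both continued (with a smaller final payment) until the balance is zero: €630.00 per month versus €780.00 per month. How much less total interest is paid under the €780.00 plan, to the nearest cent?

€7,015.92

Monthly rate r = 24.2%/12 = 2.01667% = 0.0201667.
At €630.00/mo: n = ⌈−ln(1 − rB₀/P)/ln(1+r)⌉ = 68 payments (last €528.97); total interest = total paid − €23,177.13 = €19,561.84.
At €780.00/mo: 46 payments (last €623.05); total interest €12,545.92.
Interest saved = €19,561.84 − €12,545.92 = €7,015.92.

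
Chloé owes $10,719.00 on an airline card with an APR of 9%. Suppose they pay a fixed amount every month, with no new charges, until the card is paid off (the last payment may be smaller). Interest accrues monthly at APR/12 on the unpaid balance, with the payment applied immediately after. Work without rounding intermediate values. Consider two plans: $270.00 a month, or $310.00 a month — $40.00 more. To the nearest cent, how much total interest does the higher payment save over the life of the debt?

Monthly rate r = 9%/12 = 0.75% = 0.0075.
At $270.00/mo: n = ⌈−ln(1 − rB₀/P)/ln(1+r)⌉ = 48 payments (last $82.64); total interest = total paid − $10,719.00 = $2,053.64.
At $310.00/mo: 41 payments (last $54.95); total interest $1,735.95.
Interest saved = $2,053.64 − $1,735.95 = $317.69.

$317.69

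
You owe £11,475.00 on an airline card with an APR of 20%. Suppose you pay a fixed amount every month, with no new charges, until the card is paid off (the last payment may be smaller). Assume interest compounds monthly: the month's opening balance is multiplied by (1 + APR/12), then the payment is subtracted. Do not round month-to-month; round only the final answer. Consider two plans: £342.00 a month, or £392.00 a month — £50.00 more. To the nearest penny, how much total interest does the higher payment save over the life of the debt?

Monthly rate r = 20%/12 = 1.66667% = 0.0166667.
At £342.00/mo: n = ⌈−ln(1 − rB₀/P)/ln(1+r)⌉ = 50 payments (last £192.13); total interest = total paid − £11,475.00 = £5,475.13.
At £392.00/mo: 41 payments (last £191.23); total interest £4,396.23.
Interest saved = £5,475.13 − £4,396.23 = £1,078.90.

£1,078.90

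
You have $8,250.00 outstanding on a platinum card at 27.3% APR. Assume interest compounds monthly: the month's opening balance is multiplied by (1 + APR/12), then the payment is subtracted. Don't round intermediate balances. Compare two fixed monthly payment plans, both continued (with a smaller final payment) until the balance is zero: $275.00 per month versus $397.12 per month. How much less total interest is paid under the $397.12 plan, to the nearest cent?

$2,728.80

Monthly rate r = 27.3%/12 = 2.275% = 0.02275.
At $275.00/mo: n = ⌈−ln(1 − rB₀/P)/ln(1+r)⌉ = 52 payments (last $0.35); total interest = total paid − $8,250.00 = $5,775.35.
At $397.12/mo: 29 payments (last $177.19); total interest $3,046.55.
Interest saved = $5,775.35 − $3,046.55 = $2,728.80.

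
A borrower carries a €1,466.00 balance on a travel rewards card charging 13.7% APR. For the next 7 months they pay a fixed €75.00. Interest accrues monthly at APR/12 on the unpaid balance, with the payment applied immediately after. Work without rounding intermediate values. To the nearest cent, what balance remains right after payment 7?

Monthly rate r = 13.7%/12 = 1.14167% = 0.0114167.
Each month: B ← B·(1+r) − €75.00.
Month 1: interest €16.74; balance after payment €1,407.74.
Month 2: interest €16.07; balance after payment €1,348.81.
Month 3: interest €15.40; balance after payment €1,289.21.
Month 4: interest €14.72; balance after payment €1,228.93.
Month 5: interest €14.03; balance after payment €1,167.96.
Month 6: interest €13.33; balance after payment €1,106.29.
Month 7: interest €12.63; balance after payment €1,043.92.

€1,043.92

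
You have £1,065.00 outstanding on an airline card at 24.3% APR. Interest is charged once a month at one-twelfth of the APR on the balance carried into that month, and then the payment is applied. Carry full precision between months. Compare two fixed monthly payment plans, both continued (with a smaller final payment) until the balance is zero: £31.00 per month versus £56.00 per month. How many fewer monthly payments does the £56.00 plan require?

35 fewer payments

Monthly rate r = 24.3%/12 = 2.025% = 0.02025.
At £31.00/mo: n = ⌈−ln(1 − rB₀/P)/ln(1+r)⌉ = 60 payments (last £10.71); total interest = total paid − £1,065.00 = £774.71.
At £56.00/mo: 25 payments (last £14.55); total interest £293.55.
Payments saved = 60 − 25 = 35.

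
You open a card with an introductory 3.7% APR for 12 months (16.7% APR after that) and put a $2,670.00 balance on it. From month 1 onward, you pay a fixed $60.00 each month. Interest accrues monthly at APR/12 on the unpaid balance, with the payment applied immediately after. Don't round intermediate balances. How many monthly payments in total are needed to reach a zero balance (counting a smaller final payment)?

59 months

Promo months 1–12 at r₀ = 3.7%/12 = 0.00308333; months 13+ at r₁ = 16.7%/12 = 0.0139167.
After month 12: iterate B ← B·(1+r₀) − $60.00 for 12 months → $2,038.15.
Then at r₁ with $60.00/mo: n₂ = −ln(1 − r₁·B/P)/ln(1+r₁) ≈ 46.31 → 47 more payments.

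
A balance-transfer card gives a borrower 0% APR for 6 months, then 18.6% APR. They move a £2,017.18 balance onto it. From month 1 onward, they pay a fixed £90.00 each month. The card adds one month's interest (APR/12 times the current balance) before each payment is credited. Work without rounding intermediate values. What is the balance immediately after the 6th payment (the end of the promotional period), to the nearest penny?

£1,477.18

Promo months 1–6 at r₀ = 0%/12 = 0; months 7+ at r₁ = 18.6%/12 = 0.0155.
After month 6 (no interest yet): B = £2,017.18 − 6·£90.00 = £1,477.18.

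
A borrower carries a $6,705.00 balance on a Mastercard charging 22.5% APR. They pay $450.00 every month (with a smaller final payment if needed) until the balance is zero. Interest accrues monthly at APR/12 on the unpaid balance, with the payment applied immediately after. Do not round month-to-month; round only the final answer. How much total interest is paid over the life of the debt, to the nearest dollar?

$1,233

Monthly rate r = 22.5%/12 = 1.875% = 0.01875.
Payoff takes n = ⌈−ln(1 − rB₀/P)/ln(1+r)⌉ = ⌈17.637⌉ = 18 payments; the last is $287.73.
Total paid = 17·$450.00 + $287.73 = $7,937.73.
Total interest = total paid − principal = $7,937.73 − $6,705.00 = $1,232.73.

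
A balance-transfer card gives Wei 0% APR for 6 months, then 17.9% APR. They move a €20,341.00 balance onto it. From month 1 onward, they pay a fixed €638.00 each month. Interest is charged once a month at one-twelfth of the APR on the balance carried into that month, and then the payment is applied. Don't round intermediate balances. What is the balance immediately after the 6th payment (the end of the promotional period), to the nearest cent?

€16,513.00

Promo months 1–6 at r₀ = 0%/12 = 0; months 7+ at r₁ = 17.9%/12 = 0.0149167.
After month 6 (no interest yet): B = €20,341.00 − 6·€638.00 = €16,513.00.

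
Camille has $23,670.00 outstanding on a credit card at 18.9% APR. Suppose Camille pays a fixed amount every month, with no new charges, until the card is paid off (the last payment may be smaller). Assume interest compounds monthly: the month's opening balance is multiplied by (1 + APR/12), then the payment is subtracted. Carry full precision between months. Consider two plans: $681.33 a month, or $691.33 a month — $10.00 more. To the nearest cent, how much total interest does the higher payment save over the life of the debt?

Monthly rate r = 18.9%/12 = 1.575% = 0.01575.
At $681.33/mo: n = ⌈−ln(1 − rB₀/P)/ln(1+r)⌉ = 51 payments (last $475.18); total interest = total paid − $23,670.00 = $10,871.68.
At $691.33/mo: 50 payments (last $407.11); total interest $10,612.28.
Interest saved = $10,871.68 − $10,612.28 = $259.40.

$259.40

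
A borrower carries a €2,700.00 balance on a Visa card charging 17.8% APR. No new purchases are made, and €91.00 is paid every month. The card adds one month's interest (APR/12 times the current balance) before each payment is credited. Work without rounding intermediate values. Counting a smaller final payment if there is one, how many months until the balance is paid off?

40 payments

Monthly rate r = 17.8%/12 = 1.48333% = 0.0148333.
Recurrence: B ← B·(1+r) − €91.00.
Month 1: interest €40.05; balance after payment €2,649.05.
Month 2: interest €39.29; balance after payment €2,597.34.
Closed form: n = −ln(1 − rB₀/P)/ln(1+r) = −ln(0.55989)/ln(1.01483) ≈ 39.391, so the balance reaches zero during payment 40.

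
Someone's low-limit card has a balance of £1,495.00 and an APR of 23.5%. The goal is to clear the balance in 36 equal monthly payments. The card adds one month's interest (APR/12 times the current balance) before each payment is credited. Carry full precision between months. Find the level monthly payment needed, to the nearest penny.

£58.26

Monthly rate r = 23.5%/12 = 1.95833% = 0.0195833.
Level-payment amortization: P = B₀·r / (1 − (1+r)^(−n)) = 1495.00·0.0195833 / (1 − 1.01958^(−36)).
Denominator 1 − (1+r)^(−36) = 0.502512922.
P = 29.2771 / 0.502512922 ≈ 58.26.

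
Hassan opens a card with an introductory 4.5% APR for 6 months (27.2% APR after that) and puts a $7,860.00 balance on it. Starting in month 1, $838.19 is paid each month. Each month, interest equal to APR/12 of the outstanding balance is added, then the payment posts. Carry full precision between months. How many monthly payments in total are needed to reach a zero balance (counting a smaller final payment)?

10 payments

Promo months 1–6 at r₀ = 4.5%/12 = 0.00375; months 7+ at r₁ = 27.2%/12 = 0.0226667.
After month 6: iterate B ← B·(1+r₀) − $838.19 for 6 months → $2,961.99.
Then at r₁ with $838.19/mo: n₂ = −ln(1 − r₁·B/P)/ln(1+r₁) ≈ 3.72 → 4 more payments.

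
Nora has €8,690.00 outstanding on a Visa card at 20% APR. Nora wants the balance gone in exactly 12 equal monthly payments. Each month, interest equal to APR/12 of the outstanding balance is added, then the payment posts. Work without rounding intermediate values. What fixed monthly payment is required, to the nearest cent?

Monthly rate r = 20%/12 = 1.66667% = 0.0166667.
Level-payment amortization: P = B₀·r / (1 − (1+r)^(−n)) = 8690.00·0.0166667 / (1 − 1.01667^(−12)).
Denominator 1 − (1+r)^(−12) = 0.179918557.
P = 144.833 / 0.179918557 ≈ 804.99.

€804.99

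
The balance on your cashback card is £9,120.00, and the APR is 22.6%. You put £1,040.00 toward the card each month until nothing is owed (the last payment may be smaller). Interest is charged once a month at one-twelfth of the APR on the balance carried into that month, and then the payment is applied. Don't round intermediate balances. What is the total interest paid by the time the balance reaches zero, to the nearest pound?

Monthly rate r = 22.6%/12 = 1.88333% = 0.0188333.
Payoff takes n = ⌈−ln(1 − rB₀/P)/ln(1+r)⌉ = ⌈9.674⌉ = 10 payments; the last is £703.57.
Total paid = 9·£1,040.00 + £703.57 = £10,063.57.
Total interest = total paid − principal = £10,063.57 − £9,120.00 = £943.57.

£944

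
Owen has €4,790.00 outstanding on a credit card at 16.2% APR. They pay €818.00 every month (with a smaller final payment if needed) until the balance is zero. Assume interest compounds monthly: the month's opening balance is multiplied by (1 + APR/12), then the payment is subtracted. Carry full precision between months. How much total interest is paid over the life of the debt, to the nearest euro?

€234

Monthly rate r = 16.2%/12 = 1.35% = 0.0135.
Payoff takes n = ⌈−ln(1 − rB₀/P)/ln(1+r)⌉ = ⌈6.141⌉ = 7 payments; the last is €116.21.
Total paid = 6·€818.00 + €116.21 = €5,024.21.
Total interest = total paid − principal = €5,024.21 − €4,790.00 = €234.21.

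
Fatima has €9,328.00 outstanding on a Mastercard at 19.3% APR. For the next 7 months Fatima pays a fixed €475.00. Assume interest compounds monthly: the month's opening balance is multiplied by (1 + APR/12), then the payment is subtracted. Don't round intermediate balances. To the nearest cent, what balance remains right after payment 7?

€6,940.43

Monthly rate r = 19.3%/12 = 1.60833% = 0.0160833.
Each month: B ← B·(1+r) − €475.00.
Month 1: interest €150.03; balance after payment €9,003.03.
Month 2: interest €144.80; balance after payment €8,672.82.
Month 3: interest €139.49; balance after payment €8,337.31.
Month 4: interest €134.09; balance after payment €7,996.40.
Month 5: interest €128.61; balance after payment €7,650.01.
Month 6: interest €123.04; balance after payment €7,298.05.
Month 7: interest €117.38; balance after payment €6,940.43.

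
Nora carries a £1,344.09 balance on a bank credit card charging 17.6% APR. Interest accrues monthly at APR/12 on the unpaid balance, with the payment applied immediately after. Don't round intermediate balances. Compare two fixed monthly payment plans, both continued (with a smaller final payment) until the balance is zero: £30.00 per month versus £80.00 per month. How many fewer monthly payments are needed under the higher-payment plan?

54 fewer payments

Monthly rate r = 17.6%/12 = 1.46667% = 0.0146667.
At £30.00/mo: n = ⌈−ln(1 − rB₀/P)/ln(1+r)⌉ = 74 payments (last £15.42); total interest = total paid − £1,344.09 = £861.33.
At £80.00/mo: 20 payments (last £34.61); total interest £210.52.
Payments saved = 74 − 20 = 54.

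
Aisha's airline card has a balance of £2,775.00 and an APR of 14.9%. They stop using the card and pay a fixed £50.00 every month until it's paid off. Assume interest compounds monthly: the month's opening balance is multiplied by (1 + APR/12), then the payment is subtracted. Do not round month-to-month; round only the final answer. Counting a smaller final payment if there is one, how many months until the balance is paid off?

95 payments

Monthly rate r = 14.9%/12 = 1.24167% = 0.0124167.
Recurrence: B ← B·(1+r) − £50.00.
Month 1: interest £34.46; balance after payment £2,759.46.
Month 2: interest £34.26; balance after payment £2,743.72.
Closed form: n = −ln(1 − rB₀/P)/ln(1+r) = −ln(0.31088)/ln(1.01242) ≈ 94.679, so the balance reaches zero during payment 95.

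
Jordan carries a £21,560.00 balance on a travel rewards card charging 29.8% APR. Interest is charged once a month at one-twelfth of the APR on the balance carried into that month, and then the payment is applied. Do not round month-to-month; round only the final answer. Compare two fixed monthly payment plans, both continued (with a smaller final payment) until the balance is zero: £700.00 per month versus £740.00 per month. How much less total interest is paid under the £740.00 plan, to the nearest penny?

Monthly rate r = 29.8%/12 = 2.48333% = 0.0248333.
At £700.00/mo: n = ⌈−ln(1 − rB₀/P)/ln(1+r)⌉ = 60 payments (last £9.61); total interest = total paid − £21,560.00 = £19,749.61.
At £740.00/mo: 53 payments (last £305.86); total interest £17,225.86.
Interest saved = £19,749.61 − £17,225.86 = £2,523.75.

£2,523.75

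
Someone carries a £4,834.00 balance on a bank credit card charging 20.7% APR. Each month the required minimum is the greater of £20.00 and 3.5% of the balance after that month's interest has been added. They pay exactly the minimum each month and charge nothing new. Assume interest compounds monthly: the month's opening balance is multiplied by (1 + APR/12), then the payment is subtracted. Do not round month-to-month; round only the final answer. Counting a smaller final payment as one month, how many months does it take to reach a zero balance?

155 months

Monthly rate r = 20.7%/12 = 1.725% = 0.01725.
While 3.5% of the post-interest balance exceeds £20.00, each month B ← (B·(1+r))·(1 − 0.035), i.e. B shrinks by the factor (1+r)·0.965 = 0.98165.
This holds for months 1–117. Entering month 118 the balance is £553.40; 3.5% of the post-interest balance is now below £20.00, so the flat £20.00 minimum applies from here.
From month 118 a fixed £20.00 at rate r clears £553.40 in 38 more payments. Total: 117 + 38 = 155 months.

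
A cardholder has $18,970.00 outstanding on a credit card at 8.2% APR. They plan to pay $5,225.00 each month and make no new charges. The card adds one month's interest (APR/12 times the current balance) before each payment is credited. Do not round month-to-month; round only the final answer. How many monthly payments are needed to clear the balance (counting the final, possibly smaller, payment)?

Monthly rate r = 8.2%/12 = 0.683333% = 0.00683333.
Recurrence: B ← B·(1+r) − $5,225.00.
Month 1: interest $129.63; balance after payment $13,874.63.
Month 2: interest $94.81; balance after payment $8,744.44.
Month 3: interest $59.75; balance after payment $3,579.19.
Month 4: interest $24.46; balance after payment $0.00.

4 payments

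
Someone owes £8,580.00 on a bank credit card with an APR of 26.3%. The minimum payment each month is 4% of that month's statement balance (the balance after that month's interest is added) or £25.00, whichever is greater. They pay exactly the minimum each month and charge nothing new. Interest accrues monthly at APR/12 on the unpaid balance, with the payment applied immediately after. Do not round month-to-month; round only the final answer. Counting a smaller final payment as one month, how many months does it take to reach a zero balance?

Monthly rate r = 26.3%/12 = 2.19167% = 0.0219167.
While 4% of the post-interest balance exceeds £25.00, each month B ← (B·(1+r))·(1 − 0.04), i.e. B shrinks by the factor (1+r)·0.96 = 0.98104.
This holds for months 1–138. Entering month 139 the balance is £611.30; 4% of the post-interest balance is now below £25.00, so the flat £25.00 minimum applies from here.
From month 139 a fixed £25.00 at rate r clears £611.30 in 36 more payments. Total: 138 + 36 = 174 months.

174 months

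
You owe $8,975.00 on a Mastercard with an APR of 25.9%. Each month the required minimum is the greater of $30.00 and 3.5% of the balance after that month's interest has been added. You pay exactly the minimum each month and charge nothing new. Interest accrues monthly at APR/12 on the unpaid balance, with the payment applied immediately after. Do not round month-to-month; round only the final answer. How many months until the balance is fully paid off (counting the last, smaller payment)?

210 months

Monthly rate r = 25.9%/12 = 2.15833% = 0.0215833.
While 3.5% of the post-interest balance exceeds $30.00, each month B ← (B·(1+r))·(1 − 0.035), i.e. B shrinks by the factor (1+r)·0.965 = 0.98583.
This holds for months 1–167. Entering month 168 the balance is $827.60; 3.5% of the post-interest balance is now below $30.00, so the flat $30.00 minimum applies from here.
From month 168 a fixed $30.00 at rate r clears $827.60 in 43 more payments. Total: 167 + 43 = 210 months.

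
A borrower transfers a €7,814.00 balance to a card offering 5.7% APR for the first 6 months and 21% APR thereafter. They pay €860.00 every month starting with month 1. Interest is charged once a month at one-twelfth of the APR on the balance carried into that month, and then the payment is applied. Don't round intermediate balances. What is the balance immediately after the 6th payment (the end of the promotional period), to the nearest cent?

€2,817.70

Promo months 1–6 at r₀ = 5.7%/12 = 0.00475; months 7+ at r₁ = 21%/12 = 0.0175.
After month 6: iterate B ← B·(1+r₀) − €860.00 for 6 months → €2,817.70.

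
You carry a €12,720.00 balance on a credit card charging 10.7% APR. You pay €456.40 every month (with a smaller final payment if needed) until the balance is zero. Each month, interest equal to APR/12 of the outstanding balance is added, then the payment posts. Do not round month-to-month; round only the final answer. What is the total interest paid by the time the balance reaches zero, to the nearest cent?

Monthly rate r = 10.7%/12 = 0.891667% = 0.00891667.
Payoff takes n = ⌈−ln(1 − rB₀/P)/ln(1+r)⌉ = ⌈32.183⌉ = 33 payments; the last is €84.04.
Total paid = 32·€456.40 + €84.04 = €14,688.84.
Total interest = total paid − principal = €14,688.84 − €12,720.00 = €1,968.84.

€1,968.84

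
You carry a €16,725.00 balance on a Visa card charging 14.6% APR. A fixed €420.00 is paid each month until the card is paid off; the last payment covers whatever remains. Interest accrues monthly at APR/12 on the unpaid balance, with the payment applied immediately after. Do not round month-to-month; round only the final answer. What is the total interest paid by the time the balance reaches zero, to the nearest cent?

Monthly rate r = 14.6%/12 = 1.21667% = 0.0121667.
Payoff takes n = ⌈−ln(1 − rB₀/P)/ln(1+r)⌉ = ⌈54.791⌉ = 55 payments; the last is €332.82.
Total paid = 54·€420.00 + €332.82 = €23,012.82.
Total interest = total paid − principal = €23,012.82 − €16,725.00 = €6,287.82.

€6,287.82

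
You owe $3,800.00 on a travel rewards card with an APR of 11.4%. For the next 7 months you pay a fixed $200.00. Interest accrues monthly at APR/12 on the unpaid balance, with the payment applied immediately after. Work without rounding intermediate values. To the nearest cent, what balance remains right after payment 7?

Monthly rate r = 11.4%/12 = 0.95% = 0.0095.
Each month: B ← B·(1+r) − $200.00.
Month 1: interest $36.10; balance after payment $3,636.10.
Month 2: interest $34.54; balance after payment $3,470.64.
Month 3: interest $32.97; balance after payment $3,303.61.
Month 4: interest $31.38; balance after payment $3,135.00.
Month 5: interest $29.78; balance after payment $2,964.78.
Month 6: interest $28.17; balance after payment $2,792.95.
Month 7: interest $26.53; balance after payment $2,619.48.

$2,619.48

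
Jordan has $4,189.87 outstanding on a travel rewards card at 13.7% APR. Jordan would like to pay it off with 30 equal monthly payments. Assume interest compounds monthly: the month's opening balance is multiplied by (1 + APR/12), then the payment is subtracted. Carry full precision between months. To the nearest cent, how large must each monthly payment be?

Monthly rate r = 13.7%/12 = 1.14167% = 0.0114167.
Level-payment amortization: P = B₀·r / (1 − (1+r)^(−n)) = 4189.87·0.0114167 / (1 − 1.01142^(−30)).
Denominator 1 − (1+r)^(−30) = 0.288627908.
P = 47.8343 / 0.288627908 ≈ 165.73.

$165.73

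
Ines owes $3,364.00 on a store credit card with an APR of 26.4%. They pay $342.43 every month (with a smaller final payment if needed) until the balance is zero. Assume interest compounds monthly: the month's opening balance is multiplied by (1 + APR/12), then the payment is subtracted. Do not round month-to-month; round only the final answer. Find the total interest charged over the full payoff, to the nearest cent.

$468.30

Monthly rate r = 26.4%/12 = 2.2% = 0.022.
Payoff takes n = ⌈−ln(1 − rB₀/P)/ln(1+r)⌉ = ⌈11.190⌉ = 12 payments; the last is $65.57.
Total paid = 11·$342.43 + $65.57 = $3,832.30.
Total interest = total paid − principal = $3,832.30 − $3,364.00 = $468.30.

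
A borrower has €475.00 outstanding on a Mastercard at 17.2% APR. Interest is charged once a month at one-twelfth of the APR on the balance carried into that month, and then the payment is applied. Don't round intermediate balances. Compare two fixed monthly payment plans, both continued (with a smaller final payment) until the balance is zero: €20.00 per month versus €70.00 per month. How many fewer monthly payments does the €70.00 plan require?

Monthly rate r = 17.2%/12 = 1.43333% = 0.0143333.
At €20.00/mo: n = ⌈−ln(1 − rB₀/P)/ln(1+r)⌉ = 30 payments (last €4.85); total interest = total paid − €475.00 = €109.85.
At €70.00/mo: 8 payments (last €13.37); total interest €28.37.
Payments saved = 30 − 8 = 22.

22 fewer payments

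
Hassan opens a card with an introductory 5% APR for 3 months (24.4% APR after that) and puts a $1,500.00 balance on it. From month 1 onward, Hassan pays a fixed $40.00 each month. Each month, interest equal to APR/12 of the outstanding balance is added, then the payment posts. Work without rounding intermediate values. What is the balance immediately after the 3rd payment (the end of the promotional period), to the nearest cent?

Promo months 1–3 at r₀ = 5%/12 = 0.00416667; months 4+ at r₁ = 24.4%/12 = 0.0203333.
After month 3: iterate B ← B·(1+r₀) − $40.00 for 3 months → $1,398.33.

$1,398.33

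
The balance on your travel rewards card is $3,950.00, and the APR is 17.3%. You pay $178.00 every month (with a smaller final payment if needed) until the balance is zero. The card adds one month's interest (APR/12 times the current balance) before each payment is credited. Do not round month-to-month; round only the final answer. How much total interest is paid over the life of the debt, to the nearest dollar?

$845

Monthly rate r = 17.3%/12 = 1.44167% = 0.0144167.
Payoff takes n = ⌈−ln(1 − rB₀/P)/ln(1+r)⌉ = ⌈26.935⌉ = 27 payments; the last is $166.57.
Total paid = 26·$178.00 + $166.57 = $4,794.57.
Total interest = total paid − principal = $4,794.57 − $3,950.00 = $844.57.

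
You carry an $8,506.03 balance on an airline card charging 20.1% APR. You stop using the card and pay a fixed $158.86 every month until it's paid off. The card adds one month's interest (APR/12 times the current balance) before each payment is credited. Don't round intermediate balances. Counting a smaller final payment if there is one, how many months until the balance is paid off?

Monthly rate r = 20.1%/12 = 1.675% = 0.01675.
Recurrence: B ← B·(1+r) − $158.86.
Month 1: interest $142.48; balance after payment $8,489.65.
Month 2: interest $142.20; balance after payment $8,472.99.
Closed form: n = −ln(1 − rB₀/P)/ln(1+r) = −ln(0.10313)/ln(1.01675) ≈ 136.758, so the balance reaches zero during payment 137.

137 payments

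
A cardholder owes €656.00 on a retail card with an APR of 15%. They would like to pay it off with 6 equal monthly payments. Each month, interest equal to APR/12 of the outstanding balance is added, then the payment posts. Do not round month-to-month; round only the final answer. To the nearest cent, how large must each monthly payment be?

Monthly rate r = 15%/12 = 1.25% = 0.0125.
Level-payment amortization: P = B₀·r / (1 − (1+r)^(−n)) = 656.00·0.0125 / (1 − 1.0125^(−6)).
Denominator 1 − (1+r)^(−6) = 0.071825124.
P = 8.2 / 0.071825124 ≈ 114.17.

€114.17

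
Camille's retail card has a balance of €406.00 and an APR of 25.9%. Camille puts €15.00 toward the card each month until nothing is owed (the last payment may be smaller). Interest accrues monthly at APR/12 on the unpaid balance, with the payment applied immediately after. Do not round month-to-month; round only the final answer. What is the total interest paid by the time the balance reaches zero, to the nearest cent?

Monthly rate r = 25.9%/12 = 2.15833% = 0.0215833.
Payoff takes n = ⌈−ln(1 − rB₀/P)/ln(1+r)⌉ = ⌈41.095⌉ = 42 payments; the last is €1.43.
Total paid = 41·€15.00 + €1.43 = €616.43.
Total interest = total paid − principal = €616.43 − €406.00 = €210.43.

€210.43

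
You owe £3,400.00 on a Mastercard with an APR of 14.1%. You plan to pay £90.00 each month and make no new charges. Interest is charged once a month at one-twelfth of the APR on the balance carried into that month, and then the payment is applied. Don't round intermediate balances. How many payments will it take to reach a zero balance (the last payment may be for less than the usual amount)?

51 months

Monthly rate r = 14.1%/12 = 1.175% = 0.01175.
Recurrence: B ← B·(1+r) − £90.00.
Month 1: interest £39.95; balance after payment £3,349.95.
Month 2: interest £39.36; balance after payment £3,299.31.
Closed form: n = −ln(1 − rB₀/P)/ln(1+r) = −ln(0.55611)/ln(1.01175) ≈ 50.232, so the balance reaches zero during payment 51.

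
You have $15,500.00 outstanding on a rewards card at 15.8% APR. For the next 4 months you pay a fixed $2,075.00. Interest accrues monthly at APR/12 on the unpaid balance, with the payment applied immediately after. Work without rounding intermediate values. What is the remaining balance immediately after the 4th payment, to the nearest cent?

$7,867.23

Monthly rate r = 15.8%/12 = 1.31667% = 0.0131667.
Each month: B ← B·(1+r) − $2,075.00.
Month 1: interest $204.08; balance after payment $13,629.08.
Month 2: interest $179.45; balance after payment $11,733.53.
Month 3: interest $154.49; balance after payment $9,813.02.
Month 4: interest $129.20; balance after payment $7,867.23.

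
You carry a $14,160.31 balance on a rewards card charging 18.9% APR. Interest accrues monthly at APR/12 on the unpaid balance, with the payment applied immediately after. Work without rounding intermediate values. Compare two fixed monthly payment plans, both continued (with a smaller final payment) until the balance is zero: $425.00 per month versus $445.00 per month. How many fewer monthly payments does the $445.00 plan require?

Monthly rate r = 18.9%/12 = 1.575% = 0.01575.
At $425.00/mo: n = ⌈−ln(1 − rB₀/P)/ln(1+r)⌉ = 48 payments (last $258.17); total interest = total paid − $14,160.31 = $6,072.86.
At $445.00/mo: 45 payments (last $226.11); total interest $5,645.80.
Payments saved = 48 − 45 = 3.

3 fewer payments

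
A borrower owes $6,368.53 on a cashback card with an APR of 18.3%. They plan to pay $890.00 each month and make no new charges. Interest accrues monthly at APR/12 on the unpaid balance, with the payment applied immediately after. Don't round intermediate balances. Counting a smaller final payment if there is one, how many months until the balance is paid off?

Monthly rate r = 18.3%/12 = 1.525% = 0.01525.
Recurrence: B ← B·(1+r) − $890.00.
Month 1: interest $97.12; balance after payment $5,575.65.
Month 2: interest $85.03; balance after payment $4,770.68.
Closed form: n = −ln(1 − rB₀/P)/ln(1+r) = −ln(0.89088)/ln(1.01525) ≈ 7.635, so the balance reaches zero during payment 8.

8 months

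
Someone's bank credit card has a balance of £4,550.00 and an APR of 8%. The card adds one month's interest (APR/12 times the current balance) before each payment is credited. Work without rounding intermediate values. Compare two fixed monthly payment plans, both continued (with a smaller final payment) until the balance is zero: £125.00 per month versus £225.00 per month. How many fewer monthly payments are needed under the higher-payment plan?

20 fewer payments

Monthly rate r = 8%/12 = 0.666667% = 0.00666667.
At £125.00/mo: n = ⌈−ln(1 − rB₀/P)/ln(1+r)⌉ = 42 payments (last £104.01); total interest = total paid − £4,550.00 = £679.01.
At £225.00/mo: 22 payments (last £178.79); total interest £353.79.
Payments saved = 42 − 22 = 20.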